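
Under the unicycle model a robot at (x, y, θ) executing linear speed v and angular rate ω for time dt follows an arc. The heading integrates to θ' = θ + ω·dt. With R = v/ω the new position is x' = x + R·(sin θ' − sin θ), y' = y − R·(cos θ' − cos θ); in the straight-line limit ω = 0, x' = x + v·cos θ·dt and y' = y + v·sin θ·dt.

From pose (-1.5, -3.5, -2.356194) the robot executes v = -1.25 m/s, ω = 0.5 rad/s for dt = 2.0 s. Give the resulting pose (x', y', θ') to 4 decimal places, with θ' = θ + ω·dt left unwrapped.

θ' = -2.3562 + 0.5·2.0 = -1.3562
R = v/ω = -1.25/0.5 = -2.5000
x' = -1.5 + -2.5000·(sin -1.3562 − sin -2.3562) = -0.8251
y' = -3.5 − -2.5000·(cos -1.3562 − cos -2.3562) = -1.1998

(-0.8251, -1.1998, -1.3562)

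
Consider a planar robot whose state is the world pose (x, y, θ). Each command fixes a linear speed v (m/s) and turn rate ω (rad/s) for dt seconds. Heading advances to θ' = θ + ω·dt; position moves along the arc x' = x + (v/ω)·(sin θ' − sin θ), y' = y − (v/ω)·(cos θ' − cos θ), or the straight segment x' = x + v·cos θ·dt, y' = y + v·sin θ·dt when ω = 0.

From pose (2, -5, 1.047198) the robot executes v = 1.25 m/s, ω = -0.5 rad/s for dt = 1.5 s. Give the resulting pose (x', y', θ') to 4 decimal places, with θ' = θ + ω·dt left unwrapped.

θ' = 1.0472 + -0.5·1.5 = 0.2972
R = v/ω = 1.25/-0.5 = -2.5000
x' = 2 + -2.5000·(sin 0.2972 − sin 1.0472) = 3.4330
y' = -5 − -2.5000·(cos 0.2972 − cos 1.0472) = -3.8596

(3.4330, -3.8596, 0.2972)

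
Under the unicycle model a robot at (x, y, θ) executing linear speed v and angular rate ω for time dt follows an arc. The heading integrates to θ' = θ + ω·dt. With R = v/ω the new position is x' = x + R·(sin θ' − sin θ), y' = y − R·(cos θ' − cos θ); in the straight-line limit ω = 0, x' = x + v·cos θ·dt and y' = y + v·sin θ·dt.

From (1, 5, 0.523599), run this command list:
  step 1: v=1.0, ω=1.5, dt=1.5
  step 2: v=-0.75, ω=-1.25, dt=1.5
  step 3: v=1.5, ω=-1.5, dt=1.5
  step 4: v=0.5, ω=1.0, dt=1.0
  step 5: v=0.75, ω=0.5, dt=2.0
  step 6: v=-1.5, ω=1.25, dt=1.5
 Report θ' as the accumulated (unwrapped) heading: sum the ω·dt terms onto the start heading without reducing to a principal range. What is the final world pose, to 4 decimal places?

(4.6865, 2.7788, 2.5236)

step 1: θ'=2.7736 (R=0.6667) → pose (0.9065, 6.1994, 2.7736)
step 2: θ'=0.8986 (R=0.6000) → pose (1.1601, 5.2659, 0.8986)
step 3: θ'=-1.3514 (R=-1.0000) → pose (2.9186, 4.8609, -1.3514)
step 4: θ'=-0.3514 (R=0.5000) → pose (3.2345, 4.5002, -0.3514)
step 5: θ'=0.6486 (R=1.5000) → pose (4.6569, 4.7132, 0.6486)
step 6: θ'=2.5236 (R=-1.2000) → pose (4.6865, 2.7788, 2.5236)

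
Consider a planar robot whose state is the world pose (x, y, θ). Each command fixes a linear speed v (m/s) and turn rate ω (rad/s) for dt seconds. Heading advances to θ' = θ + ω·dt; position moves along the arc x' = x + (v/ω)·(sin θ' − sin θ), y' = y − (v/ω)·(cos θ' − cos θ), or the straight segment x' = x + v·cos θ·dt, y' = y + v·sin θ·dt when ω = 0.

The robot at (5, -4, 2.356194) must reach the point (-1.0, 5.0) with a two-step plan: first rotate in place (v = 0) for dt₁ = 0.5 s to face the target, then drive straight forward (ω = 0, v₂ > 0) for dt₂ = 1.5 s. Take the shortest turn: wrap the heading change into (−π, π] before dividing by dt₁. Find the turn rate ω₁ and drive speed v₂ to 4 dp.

heading to target = atan2(5−-4, -1−5) = 2.1588
Δθ = wrap(2.1588 − 2.3562) = -0.1974; ω₁ = Δθ/dt₁ = -0.3948
distance = √((-1−5)² + (5−-4)²) = 10.8167; v₂ = distance/dt₂ = 7.2111

ω₁ = -0.3948, v₂ = 7.2111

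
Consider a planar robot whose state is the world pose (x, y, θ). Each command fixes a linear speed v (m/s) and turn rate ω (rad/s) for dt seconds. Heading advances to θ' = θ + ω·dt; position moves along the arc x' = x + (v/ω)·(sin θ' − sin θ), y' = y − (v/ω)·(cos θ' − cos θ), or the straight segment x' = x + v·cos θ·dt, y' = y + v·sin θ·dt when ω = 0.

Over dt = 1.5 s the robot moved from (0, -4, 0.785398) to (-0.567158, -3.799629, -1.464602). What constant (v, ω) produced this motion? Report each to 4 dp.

v = -0.5000, ω = -1.5000

Δθ = -1.464602 − 0.785398 = -2.250000
ω = Δθ/dt = -2.250000/1.5 = -1.5000
R = Δx/(sin θ' − sin θ) = 0.3333
v = R·ω = 0.3333·-1.5000 = -0.5000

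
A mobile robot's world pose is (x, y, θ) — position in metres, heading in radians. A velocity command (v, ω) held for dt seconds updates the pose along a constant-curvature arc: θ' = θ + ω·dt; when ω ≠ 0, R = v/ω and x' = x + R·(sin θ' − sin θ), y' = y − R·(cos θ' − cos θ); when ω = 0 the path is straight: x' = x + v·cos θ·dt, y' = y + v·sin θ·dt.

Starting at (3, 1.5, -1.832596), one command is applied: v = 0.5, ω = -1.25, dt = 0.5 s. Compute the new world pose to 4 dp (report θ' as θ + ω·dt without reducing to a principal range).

(2.8664, 1.2935, -2.4576)

θ' = -1.8326 + -1.25·0.5 = -2.4576
R = v/ω = 0.5/-1.25 = -0.4000
x' = 3 + -0.4000·(sin -2.4576 − sin -1.8326) = 2.8664
y' = 1.5 − -0.4000·(cos -2.4576 − cos -1.8326) = 1.2935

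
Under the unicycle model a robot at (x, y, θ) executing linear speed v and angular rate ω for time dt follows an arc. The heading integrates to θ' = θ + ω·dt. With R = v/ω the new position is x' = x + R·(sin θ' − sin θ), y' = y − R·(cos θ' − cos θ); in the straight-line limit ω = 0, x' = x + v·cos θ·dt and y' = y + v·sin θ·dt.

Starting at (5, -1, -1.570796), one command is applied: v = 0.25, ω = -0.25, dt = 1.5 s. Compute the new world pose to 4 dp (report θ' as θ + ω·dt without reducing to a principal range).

(4.9305, -1.3663, -1.9458)

θ' = -1.5708 + -0.25·1.5 = -1.9458
R = v/ω = 0.25/-0.25 = -1.0000
x' = 5 + -1.0000·(sin -1.9458 − sin -1.5708) = 4.9305
y' = -1 − -1.0000·(cos -1.9458 − cos -1.5708) = -1.3663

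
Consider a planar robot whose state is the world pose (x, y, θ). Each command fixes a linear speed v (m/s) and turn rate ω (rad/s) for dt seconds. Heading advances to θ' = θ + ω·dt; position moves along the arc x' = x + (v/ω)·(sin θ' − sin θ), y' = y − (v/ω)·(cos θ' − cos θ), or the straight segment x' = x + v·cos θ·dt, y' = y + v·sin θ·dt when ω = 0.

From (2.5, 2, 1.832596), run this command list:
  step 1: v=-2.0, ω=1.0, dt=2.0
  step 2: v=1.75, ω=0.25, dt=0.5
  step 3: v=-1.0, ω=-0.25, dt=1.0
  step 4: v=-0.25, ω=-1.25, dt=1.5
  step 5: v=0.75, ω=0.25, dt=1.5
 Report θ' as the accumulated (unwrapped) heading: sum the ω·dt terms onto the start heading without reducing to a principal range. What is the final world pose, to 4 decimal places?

step 1: θ'=3.8326 (R=-2.0000) → pose (5.7065, 0.9764, 3.8326)
step 2: θ'=3.9576 (R=7.0000) → pose (5.0688, 0.3781, 3.9576)
step 3: θ'=3.7076 (R=4.0000) → pose (5.8374, 1.0138, 3.7076)
step 4: θ'=1.8326 (R=0.2000) → pose (6.1378, 0.8967, 1.8326)
step 5: θ'=2.2076 (R=3.0000) → pose (5.6520, 1.9042, 2.2076)

(5.6520, 1.9042, 2.2076)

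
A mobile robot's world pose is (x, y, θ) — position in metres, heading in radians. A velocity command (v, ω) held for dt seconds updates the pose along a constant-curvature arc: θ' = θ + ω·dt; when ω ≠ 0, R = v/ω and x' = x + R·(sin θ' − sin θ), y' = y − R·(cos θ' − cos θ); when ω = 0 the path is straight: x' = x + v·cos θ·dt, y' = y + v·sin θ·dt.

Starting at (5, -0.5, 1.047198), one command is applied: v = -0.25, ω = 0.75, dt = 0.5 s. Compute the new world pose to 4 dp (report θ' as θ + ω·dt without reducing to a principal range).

(4.9590, -0.6173, 1.4222)

θ' = 1.0472 + 0.75·0.5 = 1.4222
R = v/ω = -0.25/0.75 = -0.3333
x' = 5 + -0.3333·(sin 1.4222 − sin 1.0472) = 4.9590
y' = -0.5 − -0.3333·(cos 1.4222 − cos 1.0472) = -0.6173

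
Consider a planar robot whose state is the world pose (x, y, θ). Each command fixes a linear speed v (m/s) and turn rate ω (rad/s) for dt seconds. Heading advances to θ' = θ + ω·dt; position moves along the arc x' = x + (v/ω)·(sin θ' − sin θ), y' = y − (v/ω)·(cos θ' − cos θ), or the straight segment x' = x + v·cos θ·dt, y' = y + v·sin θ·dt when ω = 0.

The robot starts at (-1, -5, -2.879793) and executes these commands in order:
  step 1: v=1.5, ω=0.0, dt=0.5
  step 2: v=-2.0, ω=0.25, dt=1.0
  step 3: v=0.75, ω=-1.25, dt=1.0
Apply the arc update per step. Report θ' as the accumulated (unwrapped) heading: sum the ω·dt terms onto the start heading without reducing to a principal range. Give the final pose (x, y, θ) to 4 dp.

step 1: θ'=-2.8798 (straight) → pose (-1.7244, -5.1941, -2.8798)
step 2: θ'=-2.6298 (R=-8.0000) → pose (0.1230, -4.4416, -2.6298)
step 3: θ'=-3.8798 (R=-0.6000) → pose (-0.5746, -4.3623, -3.8798)

(-0.5746, -4.3623, -3.8798)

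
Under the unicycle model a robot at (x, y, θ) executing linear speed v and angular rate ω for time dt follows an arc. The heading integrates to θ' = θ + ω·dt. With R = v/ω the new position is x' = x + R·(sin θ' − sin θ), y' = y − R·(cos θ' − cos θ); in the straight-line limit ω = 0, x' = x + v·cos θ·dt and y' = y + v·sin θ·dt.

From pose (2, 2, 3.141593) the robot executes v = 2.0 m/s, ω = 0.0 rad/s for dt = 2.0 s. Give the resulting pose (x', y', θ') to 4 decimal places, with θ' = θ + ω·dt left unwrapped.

(-2.0000, 2.0000, 3.1416)

θ' = 3.1416 + 0.0·2.0 = 3.1416
ω = 0 → straight: x' = 2 + 2.0·cos(3.1416)·2.0 = -2.0000
y' = 2 + 2.0·sin(3.1416)·2.0 = 2.0000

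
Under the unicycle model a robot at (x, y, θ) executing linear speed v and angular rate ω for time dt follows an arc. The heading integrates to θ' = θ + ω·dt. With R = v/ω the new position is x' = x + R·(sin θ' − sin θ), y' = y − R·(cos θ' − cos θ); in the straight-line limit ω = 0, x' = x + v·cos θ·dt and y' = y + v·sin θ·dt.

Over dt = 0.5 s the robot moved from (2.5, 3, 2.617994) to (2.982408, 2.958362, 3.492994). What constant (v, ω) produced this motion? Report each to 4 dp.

Δθ = 3.492994 − 2.617994 = 0.875000
ω = Δθ/dt = 0.875000/0.5 = 1.7500
R = Δx/(sin θ' − sin θ) = -0.5714
v = R·ω = -0.5714·1.7500 = -1.0000

v = -1.0000, ω = 1.7500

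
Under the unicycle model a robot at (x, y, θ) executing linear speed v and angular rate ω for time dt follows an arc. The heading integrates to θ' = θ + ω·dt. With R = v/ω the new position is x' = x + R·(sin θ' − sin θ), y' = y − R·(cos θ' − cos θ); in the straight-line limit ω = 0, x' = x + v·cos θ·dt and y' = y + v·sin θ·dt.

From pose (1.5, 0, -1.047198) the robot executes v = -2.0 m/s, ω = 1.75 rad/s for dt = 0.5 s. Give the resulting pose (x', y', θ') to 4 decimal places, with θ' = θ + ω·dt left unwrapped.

θ' = -1.0472 + 1.75·0.5 = -0.1722
R = v/ω = -2.0/1.75 = -1.1429
x' = 1.5 + -1.1429·(sin -0.1722 − sin -1.0472) = 0.7061
y' = 0 − -1.1429·(cos -0.1722 − cos -1.0472) = 0.5545

(0.7061, 0.5545, -0.1722)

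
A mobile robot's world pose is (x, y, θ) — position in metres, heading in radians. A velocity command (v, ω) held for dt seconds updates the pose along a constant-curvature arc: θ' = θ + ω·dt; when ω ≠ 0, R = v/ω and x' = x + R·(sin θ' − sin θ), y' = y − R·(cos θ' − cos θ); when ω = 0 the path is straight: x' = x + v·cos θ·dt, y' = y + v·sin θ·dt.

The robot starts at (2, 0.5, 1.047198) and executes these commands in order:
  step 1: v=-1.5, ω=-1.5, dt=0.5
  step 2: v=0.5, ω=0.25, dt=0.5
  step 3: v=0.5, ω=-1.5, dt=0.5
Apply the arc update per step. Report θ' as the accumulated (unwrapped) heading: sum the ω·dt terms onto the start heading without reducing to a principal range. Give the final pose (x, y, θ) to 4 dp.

step 1: θ'=0.2972 (R=1.0000) → pose (1.4268, 0.0438, 0.2972)
step 2: θ'=0.4222 (R=2.0000) → pose (1.6607, 0.1318, 0.4222)
step 3: θ'=-0.3278 (R=-0.3333) → pose (1.9046, 0.1433, -0.3278)

(1.9046, 0.1433, -0.3278)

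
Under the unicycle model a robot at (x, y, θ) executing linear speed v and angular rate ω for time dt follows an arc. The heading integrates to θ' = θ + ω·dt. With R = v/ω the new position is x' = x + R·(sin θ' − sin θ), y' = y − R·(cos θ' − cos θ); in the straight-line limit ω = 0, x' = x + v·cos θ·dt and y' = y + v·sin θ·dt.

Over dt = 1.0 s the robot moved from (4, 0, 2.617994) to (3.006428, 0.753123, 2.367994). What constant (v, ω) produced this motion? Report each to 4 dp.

Δθ = 2.367994 − 2.617994 = -0.250000
ω = Δθ/dt = -0.250000/1.0 = -0.2500
R = Δx/(sin θ' − sin θ) = -5.0000
v = R·ω = -5.0000·-0.2500 = 1.2500

v = 1.2500, ω = -0.2500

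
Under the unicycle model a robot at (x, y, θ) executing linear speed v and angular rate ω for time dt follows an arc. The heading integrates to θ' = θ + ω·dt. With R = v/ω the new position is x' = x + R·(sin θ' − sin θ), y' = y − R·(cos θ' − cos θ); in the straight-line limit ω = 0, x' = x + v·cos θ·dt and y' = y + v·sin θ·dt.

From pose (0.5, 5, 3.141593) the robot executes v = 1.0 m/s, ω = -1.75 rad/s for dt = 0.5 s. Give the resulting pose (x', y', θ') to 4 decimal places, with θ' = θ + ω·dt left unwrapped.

(0.0614, 5.2051, 2.2666)

θ' = 3.1416 + -1.75·0.5 = 2.2666
R = v/ω = 1.0/-1.75 = -0.5714
x' = 0.5 + -0.5714·(sin 2.2666 − sin 3.1416) = 0.0614
y' = 5 − -0.5714·(cos 2.2666 − cos 3.1416) = 5.2051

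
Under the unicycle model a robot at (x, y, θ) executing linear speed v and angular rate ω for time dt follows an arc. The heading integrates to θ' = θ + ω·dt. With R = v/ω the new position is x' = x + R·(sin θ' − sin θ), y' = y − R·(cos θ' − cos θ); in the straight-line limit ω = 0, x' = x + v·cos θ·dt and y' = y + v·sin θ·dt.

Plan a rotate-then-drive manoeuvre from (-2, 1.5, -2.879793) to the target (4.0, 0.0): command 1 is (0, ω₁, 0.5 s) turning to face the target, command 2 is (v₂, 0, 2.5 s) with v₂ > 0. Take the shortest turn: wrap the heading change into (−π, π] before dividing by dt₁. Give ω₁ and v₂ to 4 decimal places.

ω₁ = 5.2696, v₂ = 2.4739

heading to target = atan2(0−1.5, 4−-2) = -0.2450
Δθ = wrap(-0.2450 − -2.8798) = 2.6348; ω₁ = Δθ/dt₁ = 5.2696
distance = √((4−-2)² + (0−1.5)²) = 6.1847; v₂ = distance/dt₂ = 2.4739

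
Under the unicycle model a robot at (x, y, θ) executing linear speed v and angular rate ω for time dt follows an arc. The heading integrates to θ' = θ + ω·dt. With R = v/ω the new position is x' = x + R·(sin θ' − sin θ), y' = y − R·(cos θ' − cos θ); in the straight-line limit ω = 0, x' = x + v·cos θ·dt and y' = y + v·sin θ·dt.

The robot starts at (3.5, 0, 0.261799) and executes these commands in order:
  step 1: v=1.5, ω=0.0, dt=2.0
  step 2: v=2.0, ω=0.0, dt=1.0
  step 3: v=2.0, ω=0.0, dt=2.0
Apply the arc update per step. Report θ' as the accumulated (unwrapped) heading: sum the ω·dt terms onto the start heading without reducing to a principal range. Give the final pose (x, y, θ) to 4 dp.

(12.1933, 2.3294, 0.2618)

step 1: θ'=0.2618 (straight) → pose (6.3978, 0.7765, 0.2618)
step 2: θ'=0.2618 (straight) → pose (8.3296, 1.2941, 0.2618)
step 3: θ'=0.2618 (straight) → pose (12.1933, 2.3294, 0.2618)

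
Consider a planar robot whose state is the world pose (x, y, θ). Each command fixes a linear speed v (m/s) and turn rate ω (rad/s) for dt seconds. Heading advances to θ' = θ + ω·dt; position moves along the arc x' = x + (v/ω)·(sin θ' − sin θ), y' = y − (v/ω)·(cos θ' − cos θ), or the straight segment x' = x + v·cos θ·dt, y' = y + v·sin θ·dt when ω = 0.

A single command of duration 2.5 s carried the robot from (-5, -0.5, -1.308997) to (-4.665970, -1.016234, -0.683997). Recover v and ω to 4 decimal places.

v = 0.2500, ω = 0.2500

Δθ = -0.683997 − -1.308997 = 0.625000
ω = Δθ/dt = 0.625000/2.5 = 0.2500
R = −Δy/(cos θ' − cos θ) = 1.0000
v = R·ω = 1.0000·0.2500 = 0.2500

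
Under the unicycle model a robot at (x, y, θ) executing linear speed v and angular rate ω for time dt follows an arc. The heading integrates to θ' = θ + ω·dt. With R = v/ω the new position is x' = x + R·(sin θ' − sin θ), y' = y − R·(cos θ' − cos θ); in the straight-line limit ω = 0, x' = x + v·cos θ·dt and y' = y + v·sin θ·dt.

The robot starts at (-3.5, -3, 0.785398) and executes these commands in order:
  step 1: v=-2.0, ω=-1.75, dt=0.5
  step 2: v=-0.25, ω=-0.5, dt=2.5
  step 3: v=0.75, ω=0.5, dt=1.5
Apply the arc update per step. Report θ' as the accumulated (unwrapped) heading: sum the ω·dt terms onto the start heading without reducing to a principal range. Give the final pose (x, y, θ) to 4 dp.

(-4.2263, -3.8498, -0.5896)

step 1: θ'=-0.0896 (R=1.1429) → pose (-4.4104, -3.3302, -0.0896)
step 2: θ'=-1.3396 (R=0.5000) → pose (-4.8523, -2.9467, -1.3396)
step 3: θ'=-0.5896 (R=1.5000) → pose (-4.2263, -3.8498, -0.5896)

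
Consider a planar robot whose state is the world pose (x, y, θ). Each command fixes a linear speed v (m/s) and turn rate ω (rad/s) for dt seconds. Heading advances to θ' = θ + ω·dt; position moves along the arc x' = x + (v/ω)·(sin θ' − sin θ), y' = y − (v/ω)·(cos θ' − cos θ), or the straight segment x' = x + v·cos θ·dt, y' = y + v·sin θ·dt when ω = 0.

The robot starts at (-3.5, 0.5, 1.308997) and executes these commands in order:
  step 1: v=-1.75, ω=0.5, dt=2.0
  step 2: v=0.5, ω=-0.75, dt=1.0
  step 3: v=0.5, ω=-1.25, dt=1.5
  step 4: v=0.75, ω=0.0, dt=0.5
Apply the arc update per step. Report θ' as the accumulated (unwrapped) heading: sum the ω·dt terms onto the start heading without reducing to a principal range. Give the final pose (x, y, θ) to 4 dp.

(-2.0009, -2.0458, -0.3160)

step 1: θ'=2.3090 (R=-3.5000) → pose (-2.7081, -2.7612, 2.3090)
step 2: θ'=1.5590 (R=-0.6667) → pose (-2.8816, -2.3047, 1.5590)
step 3: θ'=-0.3160 (R=-0.4000) → pose (-2.3574, -1.9292, -0.3160)
step 4: θ'=-0.3160 (straight) → pose (-2.0009, -2.0458, -0.3160)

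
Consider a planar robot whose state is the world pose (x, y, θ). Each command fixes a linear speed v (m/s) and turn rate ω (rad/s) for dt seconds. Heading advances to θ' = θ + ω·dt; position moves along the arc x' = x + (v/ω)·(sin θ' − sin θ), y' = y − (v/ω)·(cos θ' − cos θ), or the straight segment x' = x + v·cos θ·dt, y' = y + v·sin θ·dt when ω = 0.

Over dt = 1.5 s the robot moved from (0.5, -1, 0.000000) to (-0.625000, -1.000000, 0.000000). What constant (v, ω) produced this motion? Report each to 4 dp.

Δθ = 0.000000 − 0.000000 = 0.000000
ω = Δθ/dt = 0.000000/1.5 = 0.0000
ω = 0 → v = (Δx·cos θ + Δy·sin θ)/dt = -0.7500

v = -0.7500, ω = 0.0000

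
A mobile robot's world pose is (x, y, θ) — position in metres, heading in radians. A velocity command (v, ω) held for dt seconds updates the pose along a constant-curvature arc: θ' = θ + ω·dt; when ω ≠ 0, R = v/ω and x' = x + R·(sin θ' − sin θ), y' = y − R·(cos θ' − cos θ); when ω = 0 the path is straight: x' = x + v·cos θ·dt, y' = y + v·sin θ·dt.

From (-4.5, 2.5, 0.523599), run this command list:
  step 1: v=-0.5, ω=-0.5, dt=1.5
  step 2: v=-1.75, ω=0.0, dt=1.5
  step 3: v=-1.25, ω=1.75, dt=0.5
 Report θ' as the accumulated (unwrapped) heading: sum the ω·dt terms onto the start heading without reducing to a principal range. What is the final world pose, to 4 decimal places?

step 1: θ'=-0.2264 (R=1.0000) → pose (-5.2245, 2.3915, -0.2264)
step 2: θ'=-0.2264 (straight) → pose (-7.7825, 2.9808, -0.2264)
step 3: θ'=0.6486 (R=-0.7143) → pose (-8.3743, 2.8540, 0.6486)

(-8.3743, 2.8540, 0.6486)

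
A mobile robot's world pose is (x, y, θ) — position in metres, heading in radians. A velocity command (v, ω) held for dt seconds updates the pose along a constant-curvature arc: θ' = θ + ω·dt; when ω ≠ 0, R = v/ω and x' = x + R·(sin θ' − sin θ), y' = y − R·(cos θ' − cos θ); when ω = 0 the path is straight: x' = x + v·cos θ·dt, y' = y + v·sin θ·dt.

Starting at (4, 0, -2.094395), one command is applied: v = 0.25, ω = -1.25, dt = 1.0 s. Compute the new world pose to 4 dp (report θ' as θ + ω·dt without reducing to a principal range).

θ' = -2.0944 + -1.25·1.0 = -3.3444
R = v/ω = 0.25/-1.25 = -0.2000
x' = 4 + -0.2000·(sin -3.3444 − sin -2.0944) = 3.7865
y' = 0 − -0.2000·(cos -3.3444 − cos -2.0944) = -0.0959

(3.7865, -0.0959, -3.3444)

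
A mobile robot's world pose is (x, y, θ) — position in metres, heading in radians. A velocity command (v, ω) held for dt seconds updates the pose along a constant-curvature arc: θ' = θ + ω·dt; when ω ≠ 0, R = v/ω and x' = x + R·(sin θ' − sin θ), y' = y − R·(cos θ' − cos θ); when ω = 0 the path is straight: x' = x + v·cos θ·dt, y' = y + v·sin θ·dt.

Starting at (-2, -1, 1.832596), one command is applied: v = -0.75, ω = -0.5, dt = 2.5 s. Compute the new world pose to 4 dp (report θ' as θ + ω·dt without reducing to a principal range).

(-2.6236, -2.6408, 0.5826)

θ' = 1.8326 + -0.5·2.5 = 0.5826
R = v/ω = -0.75/-0.5 = 1.5000
x' = -2 + 1.5000·(sin 0.5826 − sin 1.8326) = -2.6236
y' = -1 − 1.5000·(cos 0.5826 − cos 1.8326) = -2.6408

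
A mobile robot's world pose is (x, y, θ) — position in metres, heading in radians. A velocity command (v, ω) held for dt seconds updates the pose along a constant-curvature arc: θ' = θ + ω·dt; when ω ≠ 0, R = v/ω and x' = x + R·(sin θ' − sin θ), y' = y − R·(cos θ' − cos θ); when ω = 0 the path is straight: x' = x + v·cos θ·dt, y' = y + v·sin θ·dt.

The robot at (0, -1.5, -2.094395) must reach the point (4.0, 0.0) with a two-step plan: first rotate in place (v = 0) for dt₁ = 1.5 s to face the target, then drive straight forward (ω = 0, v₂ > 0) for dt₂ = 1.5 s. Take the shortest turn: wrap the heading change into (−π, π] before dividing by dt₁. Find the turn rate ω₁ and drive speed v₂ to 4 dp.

heading to target = atan2(0−-1.5, 4−0) = 0.3588
Δθ = wrap(0.3588 − -2.0944) = 2.4532; ω₁ = Δθ/dt₁ = 1.6354
distance = √((4−0)² + (0−-1.5)²) = 4.2720; v₂ = distance/dt₂ = 2.8480

ω₁ = 1.6354, v₂ = 2.8480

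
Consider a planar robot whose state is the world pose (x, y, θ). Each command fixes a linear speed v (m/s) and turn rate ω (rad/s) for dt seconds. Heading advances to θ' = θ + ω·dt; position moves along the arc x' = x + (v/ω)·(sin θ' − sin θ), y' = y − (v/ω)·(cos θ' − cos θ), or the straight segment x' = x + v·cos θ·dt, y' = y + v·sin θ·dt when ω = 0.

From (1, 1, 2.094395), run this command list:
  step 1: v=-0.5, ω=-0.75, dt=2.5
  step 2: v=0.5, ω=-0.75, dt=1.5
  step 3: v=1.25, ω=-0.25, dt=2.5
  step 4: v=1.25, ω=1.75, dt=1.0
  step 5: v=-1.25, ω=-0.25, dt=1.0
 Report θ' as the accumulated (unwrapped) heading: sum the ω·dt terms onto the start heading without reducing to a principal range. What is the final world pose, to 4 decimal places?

step 1: θ'=0.2194 (R=0.6667) → pose (0.5677, 0.0160, 0.2194)
step 2: θ'=-0.9056 (R=-0.6667) → pose (1.2374, -0.2232, -0.9056)
step 3: θ'=-1.5306 (R=-5.0000) → pose (2.2993, -3.1084, -1.5306)
step 4: θ'=0.2194 (R=0.7143) → pose (3.1685, -3.7768, 0.2194)
step 5: θ'=-0.0306 (R=5.0000) → pose (1.9273, -3.8944, -0.0306)

(1.9273, -3.8944, -0.0306)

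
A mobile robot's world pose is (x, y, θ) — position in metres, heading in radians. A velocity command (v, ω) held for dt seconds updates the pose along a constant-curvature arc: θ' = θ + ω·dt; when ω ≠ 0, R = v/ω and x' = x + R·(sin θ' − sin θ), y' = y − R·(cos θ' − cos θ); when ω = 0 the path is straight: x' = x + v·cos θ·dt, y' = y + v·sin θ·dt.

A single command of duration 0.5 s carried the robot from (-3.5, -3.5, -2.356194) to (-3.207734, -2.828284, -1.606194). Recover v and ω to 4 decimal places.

Δθ = -1.606194 − -2.356194 = 0.750000
ω = Δθ/dt = 0.750000/0.5 = 1.5000
R = −Δy/(cos θ' − cos θ) = -1.0000
v = R·ω = -1.0000·1.5000 = -1.5000

v = -1.5000, ω = 1.5000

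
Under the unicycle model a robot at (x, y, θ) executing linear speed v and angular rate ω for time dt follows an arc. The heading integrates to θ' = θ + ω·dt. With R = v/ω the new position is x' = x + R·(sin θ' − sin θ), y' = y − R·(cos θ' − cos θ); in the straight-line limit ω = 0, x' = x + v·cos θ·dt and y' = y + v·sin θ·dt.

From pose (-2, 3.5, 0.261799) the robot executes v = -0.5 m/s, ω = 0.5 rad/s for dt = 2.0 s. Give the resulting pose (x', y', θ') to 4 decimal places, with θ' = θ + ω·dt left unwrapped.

θ' = 0.2618 + 0.5·2.0 = 1.2618
R = v/ω = -0.5/0.5 = -1.0000
x' = -2 + -1.0000·(sin 1.2618 − sin 0.2618) = -2.6938
y' = 3.5 − -1.0000·(cos 1.2618 − cos 0.2618) = 2.8382

(-2.6938, 2.8382, 1.2618)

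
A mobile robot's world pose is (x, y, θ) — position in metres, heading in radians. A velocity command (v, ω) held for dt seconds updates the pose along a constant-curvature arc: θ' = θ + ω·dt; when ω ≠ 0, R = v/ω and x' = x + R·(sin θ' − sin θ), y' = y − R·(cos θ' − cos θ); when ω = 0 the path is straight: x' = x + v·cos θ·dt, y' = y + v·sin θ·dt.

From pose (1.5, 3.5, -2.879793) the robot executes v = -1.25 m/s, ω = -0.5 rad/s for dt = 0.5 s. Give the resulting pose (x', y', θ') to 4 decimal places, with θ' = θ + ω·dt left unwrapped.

θ' = -2.8798 + -0.5·0.5 = -3.1298
R = v/ω = -1.25/-0.5 = 2.5000
x' = 1.5 + 2.5000·(sin -3.1298 − sin -2.8798) = 2.1175
y' = 3.5 − 2.5000·(cos -3.1298 − cos -2.8798) = 3.5850

(2.1175, 3.5850, -3.1298)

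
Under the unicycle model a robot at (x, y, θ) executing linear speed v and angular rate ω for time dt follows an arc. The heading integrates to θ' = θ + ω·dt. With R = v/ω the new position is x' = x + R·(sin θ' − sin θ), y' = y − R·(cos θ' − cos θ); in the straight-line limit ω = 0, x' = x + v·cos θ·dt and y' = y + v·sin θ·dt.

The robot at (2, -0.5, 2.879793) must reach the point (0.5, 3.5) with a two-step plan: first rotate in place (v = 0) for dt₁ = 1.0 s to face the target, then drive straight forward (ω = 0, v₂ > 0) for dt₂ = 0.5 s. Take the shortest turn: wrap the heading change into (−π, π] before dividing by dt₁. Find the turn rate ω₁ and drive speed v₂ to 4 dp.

heading to target = atan2(3.5−-0.5, 0.5−2) = 1.9296
Δθ = wrap(1.9296 − 2.8798) = -0.9502; ω₁ = Δθ/dt₁ = -0.9502
distance = √((0.5−2)² + (3.5−-0.5)²) = 4.2720; v₂ = distance/dt₂ = 8.5440

ω₁ = -0.9502, v₂ = 8.5440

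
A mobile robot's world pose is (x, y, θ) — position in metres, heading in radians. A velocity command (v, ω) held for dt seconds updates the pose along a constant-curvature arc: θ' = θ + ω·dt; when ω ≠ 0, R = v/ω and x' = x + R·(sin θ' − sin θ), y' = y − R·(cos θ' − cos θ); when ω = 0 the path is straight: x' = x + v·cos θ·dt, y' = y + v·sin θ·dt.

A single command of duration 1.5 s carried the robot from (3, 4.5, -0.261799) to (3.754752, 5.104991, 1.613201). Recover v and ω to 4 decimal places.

v = 0.7500, ω = 1.2500

Δθ = 1.613201 − -0.261799 = 1.875000
ω = Δθ/dt = 1.875000/1.5 = 1.2500
R = Δx/(sin θ' − sin θ) = 0.6000
v = R·ω = 0.6000·1.2500 = 0.7500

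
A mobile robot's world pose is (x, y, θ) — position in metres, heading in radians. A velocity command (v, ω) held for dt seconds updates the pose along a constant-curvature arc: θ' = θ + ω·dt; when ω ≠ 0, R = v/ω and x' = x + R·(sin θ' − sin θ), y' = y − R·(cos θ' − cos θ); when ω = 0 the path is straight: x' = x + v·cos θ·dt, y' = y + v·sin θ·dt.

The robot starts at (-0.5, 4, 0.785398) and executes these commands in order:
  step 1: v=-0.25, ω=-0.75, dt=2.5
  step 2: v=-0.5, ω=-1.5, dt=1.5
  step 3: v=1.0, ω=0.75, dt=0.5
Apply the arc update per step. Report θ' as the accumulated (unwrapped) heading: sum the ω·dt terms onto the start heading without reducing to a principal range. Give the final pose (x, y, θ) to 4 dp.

(-1.1672, 4.5677, -2.9646)

step 1: θ'=-1.0896 (R=0.3333) → pose (-1.0312, 4.0814, -1.0896)
step 2: θ'=-3.3396 (R=0.3333) → pose (-0.6701, 4.5625, -3.3396)
step 3: θ'=-2.9646 (R=1.3333) → pose (-1.1672, 4.5677, -2.9646)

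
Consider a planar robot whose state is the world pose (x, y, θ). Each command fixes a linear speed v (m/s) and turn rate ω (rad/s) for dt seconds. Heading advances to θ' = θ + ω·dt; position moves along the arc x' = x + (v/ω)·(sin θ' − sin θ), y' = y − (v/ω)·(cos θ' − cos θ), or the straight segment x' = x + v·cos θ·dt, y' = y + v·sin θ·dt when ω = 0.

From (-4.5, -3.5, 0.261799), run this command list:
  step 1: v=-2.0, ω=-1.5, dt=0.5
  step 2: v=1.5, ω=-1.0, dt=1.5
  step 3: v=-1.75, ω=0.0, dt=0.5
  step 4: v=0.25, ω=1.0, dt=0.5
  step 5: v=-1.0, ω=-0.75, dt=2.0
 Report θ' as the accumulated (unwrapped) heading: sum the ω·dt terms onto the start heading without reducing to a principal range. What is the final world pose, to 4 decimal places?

step 1: θ'=-0.4882 (R=1.3333) → pose (-5.4705, -3.3897, -0.4882)
step 2: θ'=-1.9882 (R=-1.5000) → pose (-4.8028, -5.3225, -1.9882)
step 3: θ'=-1.9882 (straight) → pose (-4.4481, -4.5226, -1.9882)
step 4: θ'=-1.4882 (R=0.2500) → pose (-4.4687, -4.6446, -1.4882)
step 5: θ'=-2.9882 (R=1.3333) → pose (-3.3436, -3.2169, -2.9882)

(-3.3436, -3.2169, -2.9882)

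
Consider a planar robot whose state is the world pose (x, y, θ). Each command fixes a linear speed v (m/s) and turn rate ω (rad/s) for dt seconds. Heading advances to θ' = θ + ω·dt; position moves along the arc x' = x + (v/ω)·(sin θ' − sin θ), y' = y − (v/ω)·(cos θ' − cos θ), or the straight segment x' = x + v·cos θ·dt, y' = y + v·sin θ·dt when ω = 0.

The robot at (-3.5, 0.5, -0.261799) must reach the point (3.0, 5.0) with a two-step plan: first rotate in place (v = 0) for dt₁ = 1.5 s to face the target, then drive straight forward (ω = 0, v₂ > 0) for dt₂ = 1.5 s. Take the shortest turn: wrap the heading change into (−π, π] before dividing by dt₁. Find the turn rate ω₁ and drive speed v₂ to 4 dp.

heading to target = atan2(5−0.5, 3−-3.5) = 0.6055
Δθ = wrap(0.6055 − -0.2618) = 0.8673; ω₁ = Δθ/dt₁ = 0.5782
distance = √((3−-3.5)² + (5−0.5)²) = 7.9057; v₂ = distance/dt₂ = 5.2705

ω₁ = 0.5782, v₂ = 5.2705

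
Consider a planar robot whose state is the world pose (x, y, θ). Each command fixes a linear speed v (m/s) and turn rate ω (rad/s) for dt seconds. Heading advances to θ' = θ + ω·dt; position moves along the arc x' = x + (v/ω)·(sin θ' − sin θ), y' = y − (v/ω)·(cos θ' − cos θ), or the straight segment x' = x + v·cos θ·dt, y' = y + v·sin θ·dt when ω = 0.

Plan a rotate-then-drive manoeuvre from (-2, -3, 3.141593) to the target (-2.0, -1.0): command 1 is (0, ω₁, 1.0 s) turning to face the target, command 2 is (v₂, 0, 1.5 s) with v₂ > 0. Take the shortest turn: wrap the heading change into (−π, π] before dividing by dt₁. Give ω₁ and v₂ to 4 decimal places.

heading to target = atan2(-1−-3, -2−-2) = 1.5708
Δθ = wrap(1.5708 − 3.1416) = -1.5708; ω₁ = Δθ/dt₁ = -1.5708
distance = √((-2−-2)² + (-1−-3)²) = 2.0000; v₂ = distance/dt₂ = 1.3333

ω₁ = -1.5708, v₂ = 1.3333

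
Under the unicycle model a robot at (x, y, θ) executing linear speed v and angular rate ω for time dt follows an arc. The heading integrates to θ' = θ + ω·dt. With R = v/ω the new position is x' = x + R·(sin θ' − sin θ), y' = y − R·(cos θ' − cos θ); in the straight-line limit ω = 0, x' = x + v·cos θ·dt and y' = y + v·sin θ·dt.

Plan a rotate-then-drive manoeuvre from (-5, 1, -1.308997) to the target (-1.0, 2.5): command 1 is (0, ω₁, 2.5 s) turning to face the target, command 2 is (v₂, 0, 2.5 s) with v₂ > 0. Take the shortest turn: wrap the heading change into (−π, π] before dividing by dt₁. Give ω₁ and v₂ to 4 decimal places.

heading to target = atan2(2.5−1, -1−-5) = 0.3588
Δθ = wrap(0.3588 − -1.3090) = 1.6678; ω₁ = Δθ/dt₁ = 0.6671
distance = √((-1−-5)² + (2.5−1)²) = 4.2720; v₂ = distance/dt₂ = 1.7088

ω₁ = 0.6671, v₂ = 1.7088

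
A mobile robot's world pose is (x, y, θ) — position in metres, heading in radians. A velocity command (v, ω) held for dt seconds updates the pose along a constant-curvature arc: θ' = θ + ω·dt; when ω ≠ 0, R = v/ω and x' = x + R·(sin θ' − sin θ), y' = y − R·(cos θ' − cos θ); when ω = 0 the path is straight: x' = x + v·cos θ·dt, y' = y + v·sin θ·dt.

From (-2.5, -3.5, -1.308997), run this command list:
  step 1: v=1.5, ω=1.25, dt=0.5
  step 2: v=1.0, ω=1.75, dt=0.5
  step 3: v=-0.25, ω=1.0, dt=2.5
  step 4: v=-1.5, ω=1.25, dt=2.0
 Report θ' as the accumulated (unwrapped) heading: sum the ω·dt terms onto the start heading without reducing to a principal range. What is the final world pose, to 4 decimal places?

step 1: θ'=-0.6840 (R=1.2000) → pose (-2.0992, -4.1195, -0.6840)
step 2: θ'=0.1910 (R=0.5714) → pose (-1.6296, -4.2376, 0.1910)
step 3: θ'=2.6910 (R=-0.2500) → pose (-1.6910, -4.7081, 2.6910)
step 4: θ'=5.1910 (R=-1.2000) → pose (-0.1033, -3.0752, 5.1910)

(-0.1033, -3.0752, 5.1910)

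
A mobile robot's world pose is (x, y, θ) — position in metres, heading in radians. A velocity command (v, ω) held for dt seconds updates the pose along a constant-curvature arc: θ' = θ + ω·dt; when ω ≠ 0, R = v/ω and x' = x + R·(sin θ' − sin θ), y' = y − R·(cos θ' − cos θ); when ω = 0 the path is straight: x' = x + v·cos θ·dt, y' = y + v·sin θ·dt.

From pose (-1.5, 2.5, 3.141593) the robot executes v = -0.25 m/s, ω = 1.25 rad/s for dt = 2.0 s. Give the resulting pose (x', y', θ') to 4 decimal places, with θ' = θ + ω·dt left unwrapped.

(-1.3803, 2.8602, 5.6416)

θ' = 3.1416 + 1.25·2.0 = 5.6416
R = v/ω = -0.25/1.25 = -0.2000
x' = -1.5 + -0.2000·(sin 5.6416 − sin 3.1416) = -1.3803
y' = 2.5 − -0.2000·(cos 5.6416 − cos 3.1416) = 2.8602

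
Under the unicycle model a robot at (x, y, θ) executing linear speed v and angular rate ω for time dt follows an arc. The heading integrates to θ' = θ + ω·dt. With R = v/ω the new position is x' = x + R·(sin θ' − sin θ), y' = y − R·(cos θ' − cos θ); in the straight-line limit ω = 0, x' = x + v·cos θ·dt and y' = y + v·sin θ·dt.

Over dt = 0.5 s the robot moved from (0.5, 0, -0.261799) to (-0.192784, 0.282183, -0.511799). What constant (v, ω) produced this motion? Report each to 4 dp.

Δθ = -0.511799 − -0.261799 = -0.250000
ω = Δθ/dt = -0.250000/0.5 = -0.5000
R = Δx/(sin θ' − sin θ) = 3.0000
v = R·ω = 3.0000·-0.5000 = -1.5000

v = -1.5000, ω = -0.5000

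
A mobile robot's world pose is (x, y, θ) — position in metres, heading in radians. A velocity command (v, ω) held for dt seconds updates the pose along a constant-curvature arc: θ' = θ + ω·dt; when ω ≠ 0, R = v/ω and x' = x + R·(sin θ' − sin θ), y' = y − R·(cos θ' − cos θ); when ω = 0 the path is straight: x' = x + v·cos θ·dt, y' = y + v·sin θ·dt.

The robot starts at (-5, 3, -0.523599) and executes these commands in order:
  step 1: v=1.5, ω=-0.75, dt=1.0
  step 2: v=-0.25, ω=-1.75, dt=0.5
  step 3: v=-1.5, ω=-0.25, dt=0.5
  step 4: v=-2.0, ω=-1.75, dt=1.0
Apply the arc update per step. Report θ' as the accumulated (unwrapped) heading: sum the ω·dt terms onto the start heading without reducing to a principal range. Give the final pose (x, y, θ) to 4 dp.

(-1.8686, 2.5622, -4.0236)

step 1: θ'=-1.2736 (R=-2.0000) → pose (-4.0877, 1.8536, -1.2736)
step 2: θ'=-2.1486 (R=0.1429) → pose (-4.0708, 1.9735, -2.1486)
step 3: θ'=-2.2736 (R=6.0000) → pose (-3.6230, 2.5745, -2.2736)
step 4: θ'=-4.0236 (R=1.1429) → pose (-1.8686, 2.5622, -4.0236)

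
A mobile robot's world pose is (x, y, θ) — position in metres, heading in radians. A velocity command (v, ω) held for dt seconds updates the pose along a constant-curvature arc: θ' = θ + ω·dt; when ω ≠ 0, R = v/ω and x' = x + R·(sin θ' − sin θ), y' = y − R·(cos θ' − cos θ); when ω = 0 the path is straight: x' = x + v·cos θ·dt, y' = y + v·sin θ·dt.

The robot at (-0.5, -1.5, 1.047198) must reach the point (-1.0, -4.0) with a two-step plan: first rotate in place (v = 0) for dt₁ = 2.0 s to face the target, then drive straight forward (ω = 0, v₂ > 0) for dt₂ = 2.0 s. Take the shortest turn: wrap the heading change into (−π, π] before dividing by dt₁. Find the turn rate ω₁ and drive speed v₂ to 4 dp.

heading to target = atan2(-4−-1.5, -1−-0.5) = -1.7682
Δθ = wrap(-1.7682 − 1.0472) = -2.8154; ω₁ = Δθ/dt₁ = -1.4077
distance = √((-1−-0.5)² + (-4−-1.5)²) = 2.5495; v₂ = distance/dt₂ = 1.2748

ω₁ = -1.4077, v₂ = 1.2748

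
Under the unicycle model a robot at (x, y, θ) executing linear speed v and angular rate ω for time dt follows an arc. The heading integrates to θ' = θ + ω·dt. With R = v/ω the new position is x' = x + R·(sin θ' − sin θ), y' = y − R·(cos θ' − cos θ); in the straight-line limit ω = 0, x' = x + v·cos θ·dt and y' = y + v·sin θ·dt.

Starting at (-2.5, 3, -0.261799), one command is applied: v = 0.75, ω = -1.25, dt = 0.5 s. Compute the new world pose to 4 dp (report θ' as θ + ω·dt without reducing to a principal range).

(-2.1903, 2.7996, -0.8868)

θ' = -0.2618 + -1.25·0.5 = -0.8868
R = v/ω = 0.75/-1.25 = -0.6000
x' = -2.5 + -0.6000·(sin -0.8868 − sin -0.2618) = -2.1903
y' = 3 − -0.6000·(cos -0.8868 − cos -0.2618) = 2.7996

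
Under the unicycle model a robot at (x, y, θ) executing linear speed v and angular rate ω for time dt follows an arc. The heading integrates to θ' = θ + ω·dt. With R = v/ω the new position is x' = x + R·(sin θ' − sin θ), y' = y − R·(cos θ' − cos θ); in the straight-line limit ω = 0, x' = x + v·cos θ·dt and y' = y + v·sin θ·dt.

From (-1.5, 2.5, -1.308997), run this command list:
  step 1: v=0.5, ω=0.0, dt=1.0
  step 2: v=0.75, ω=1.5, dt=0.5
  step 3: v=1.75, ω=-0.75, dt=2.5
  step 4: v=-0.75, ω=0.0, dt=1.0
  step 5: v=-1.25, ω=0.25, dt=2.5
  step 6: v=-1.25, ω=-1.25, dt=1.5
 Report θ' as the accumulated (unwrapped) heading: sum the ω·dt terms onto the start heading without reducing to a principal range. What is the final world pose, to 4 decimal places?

step 1: θ'=-1.3090 (straight) → pose (-1.3706, 2.0170, -1.3090)
step 2: θ'=-0.5590 (R=0.5000) → pose (-1.1528, 1.7226, -0.5590)
step 3: θ'=-2.4340 (R=-2.3333) → pose (-0.8736, -2.0288, -2.4340)
step 4: θ'=-2.4340 (straight) → pose (-0.3036, -1.5413, -2.4340)
step 5: θ'=-1.8090 (R=-5.0000) → pose (1.3052, 1.0786, -1.8090)
step 6: θ'=-3.6840 (R=1.0000) → pose (2.7931, 1.6991, -3.6840)

(2.7931, 1.6991, -3.6840)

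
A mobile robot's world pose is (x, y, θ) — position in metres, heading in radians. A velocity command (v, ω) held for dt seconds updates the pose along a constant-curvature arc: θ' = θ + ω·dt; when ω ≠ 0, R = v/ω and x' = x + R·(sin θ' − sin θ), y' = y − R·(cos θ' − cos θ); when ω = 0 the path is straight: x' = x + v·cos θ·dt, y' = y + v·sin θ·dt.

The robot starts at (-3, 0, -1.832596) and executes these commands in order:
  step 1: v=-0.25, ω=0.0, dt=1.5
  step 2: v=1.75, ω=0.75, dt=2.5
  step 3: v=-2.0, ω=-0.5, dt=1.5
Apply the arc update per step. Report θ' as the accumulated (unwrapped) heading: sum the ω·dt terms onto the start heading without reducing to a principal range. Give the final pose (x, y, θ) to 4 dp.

step 1: θ'=-1.8326 (straight) → pose (-2.9029, 0.3622, -1.8326)
step 2: θ'=0.0424 (R=2.3333) → pose (-0.5502, -2.5729, 0.0424)
step 3: θ'=-0.7076 (R=4.0000) → pose (-3.3198, -1.6162, -0.7076)

(-3.3198, -1.6162, -0.7076)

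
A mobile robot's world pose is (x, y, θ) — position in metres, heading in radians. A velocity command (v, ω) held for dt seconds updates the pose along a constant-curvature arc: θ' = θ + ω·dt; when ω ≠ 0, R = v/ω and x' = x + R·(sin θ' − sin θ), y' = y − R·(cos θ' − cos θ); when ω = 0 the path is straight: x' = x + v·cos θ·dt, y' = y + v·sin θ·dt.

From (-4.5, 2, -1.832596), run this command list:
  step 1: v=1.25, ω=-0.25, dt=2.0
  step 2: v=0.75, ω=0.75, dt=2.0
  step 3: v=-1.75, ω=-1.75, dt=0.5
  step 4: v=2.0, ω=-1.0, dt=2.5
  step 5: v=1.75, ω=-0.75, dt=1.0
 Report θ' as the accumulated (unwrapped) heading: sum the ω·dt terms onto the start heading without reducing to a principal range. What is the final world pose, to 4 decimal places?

step 1: θ'=-2.3326 (R=-5.0000) → pose (-5.7117, -0.1570, -2.3326)
step 2: θ'=-0.8326 (R=1.0000) → pose (-5.7277, -1.5202, -0.8326)
step 3: θ'=-1.7076 (R=1.0000) → pose (-5.9787, -0.7109, -1.7076)
step 4: θ'=-4.2076 (R=-2.0000) → pose (-9.7106, -1.4054, -4.2076)
step 5: θ'=-4.9576 (R=-2.3333) → pose (-9.9318, 0.2895, -4.9576)

(-9.9318, 0.2895, -4.9576)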